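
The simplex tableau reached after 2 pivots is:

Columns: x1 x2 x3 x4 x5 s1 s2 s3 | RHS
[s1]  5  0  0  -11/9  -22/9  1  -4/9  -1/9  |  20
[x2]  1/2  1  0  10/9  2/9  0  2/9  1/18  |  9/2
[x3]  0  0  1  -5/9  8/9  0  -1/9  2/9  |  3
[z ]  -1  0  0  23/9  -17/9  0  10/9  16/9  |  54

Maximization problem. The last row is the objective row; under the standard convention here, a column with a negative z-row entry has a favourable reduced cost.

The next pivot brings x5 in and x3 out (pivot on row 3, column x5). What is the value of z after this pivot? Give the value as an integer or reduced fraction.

483/8

Minimum ratio for x5: 3/(8/9) = 27/8.
z changes by −(z-row coeff of x5)·ratio = −(-17/9)·(27/8) = 51/8.
New z = 54 + (51/8) = 483/8.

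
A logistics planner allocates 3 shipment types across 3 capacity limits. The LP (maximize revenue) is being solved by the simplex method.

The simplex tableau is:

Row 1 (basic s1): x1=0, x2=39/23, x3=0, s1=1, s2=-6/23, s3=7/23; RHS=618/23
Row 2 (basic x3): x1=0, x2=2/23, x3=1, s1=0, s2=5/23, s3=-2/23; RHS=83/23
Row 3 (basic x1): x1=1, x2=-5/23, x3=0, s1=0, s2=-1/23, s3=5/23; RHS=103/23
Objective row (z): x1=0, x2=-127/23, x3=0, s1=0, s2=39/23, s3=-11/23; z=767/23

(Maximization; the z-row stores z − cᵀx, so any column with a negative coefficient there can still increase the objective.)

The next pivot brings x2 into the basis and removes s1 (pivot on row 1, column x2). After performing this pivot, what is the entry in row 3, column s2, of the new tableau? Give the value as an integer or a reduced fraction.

-1/13

Pivot element is row 1, column x2: 39/23.
Normalize row 1: new (row 1, s2) = (-6/23)/(39/23) = -2/13.
row 3 ← row 3 − (-5/23)·(new row 1): -1/23 − (-5/23)·(-2/13) = -1/13.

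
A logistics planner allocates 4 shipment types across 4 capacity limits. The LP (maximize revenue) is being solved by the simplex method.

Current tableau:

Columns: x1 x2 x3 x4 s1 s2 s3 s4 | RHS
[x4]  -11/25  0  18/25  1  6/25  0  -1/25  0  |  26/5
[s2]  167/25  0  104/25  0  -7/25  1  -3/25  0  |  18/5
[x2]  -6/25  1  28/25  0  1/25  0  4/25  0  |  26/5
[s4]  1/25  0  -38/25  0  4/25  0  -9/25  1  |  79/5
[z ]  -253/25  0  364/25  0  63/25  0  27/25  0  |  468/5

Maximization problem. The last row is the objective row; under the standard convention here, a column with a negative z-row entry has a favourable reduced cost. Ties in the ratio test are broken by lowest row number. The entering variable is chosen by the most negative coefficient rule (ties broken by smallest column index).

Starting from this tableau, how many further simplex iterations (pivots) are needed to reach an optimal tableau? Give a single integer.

pivot: x1 in, s2 out → z = 16542/167
No improving column remains; optimal.

1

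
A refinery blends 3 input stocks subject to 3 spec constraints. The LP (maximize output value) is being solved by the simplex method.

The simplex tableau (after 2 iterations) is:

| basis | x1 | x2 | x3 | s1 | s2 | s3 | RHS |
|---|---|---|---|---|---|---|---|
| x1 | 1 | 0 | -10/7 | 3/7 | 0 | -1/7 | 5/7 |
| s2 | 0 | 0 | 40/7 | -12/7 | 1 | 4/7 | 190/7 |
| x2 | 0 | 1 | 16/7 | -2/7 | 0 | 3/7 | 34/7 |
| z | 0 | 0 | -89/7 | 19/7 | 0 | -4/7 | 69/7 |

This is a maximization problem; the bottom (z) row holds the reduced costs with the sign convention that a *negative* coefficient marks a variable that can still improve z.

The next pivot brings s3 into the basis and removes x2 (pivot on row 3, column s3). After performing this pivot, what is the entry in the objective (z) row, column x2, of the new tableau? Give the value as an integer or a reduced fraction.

4/3

Pivot element is row 3, column s3: 3/7.
Normalize row 3: new (row 3, x2) = 1/(3/7) = 7/3.
z-row ← z-row − (-4/7)·(new row 3): 0 − (-4/7)·(7/3) = 4/3.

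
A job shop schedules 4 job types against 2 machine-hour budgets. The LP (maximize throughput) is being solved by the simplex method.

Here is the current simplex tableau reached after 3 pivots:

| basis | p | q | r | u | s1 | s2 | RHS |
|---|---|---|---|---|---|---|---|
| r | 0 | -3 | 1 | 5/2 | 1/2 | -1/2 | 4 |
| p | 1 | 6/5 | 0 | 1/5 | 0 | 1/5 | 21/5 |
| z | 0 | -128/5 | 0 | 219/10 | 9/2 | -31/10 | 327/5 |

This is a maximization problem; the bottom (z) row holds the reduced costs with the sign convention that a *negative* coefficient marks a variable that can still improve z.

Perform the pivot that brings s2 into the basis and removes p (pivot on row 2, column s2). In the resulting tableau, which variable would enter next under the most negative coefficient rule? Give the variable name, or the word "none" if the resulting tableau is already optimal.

q

Pivot element 1/5. New z-row = old z-row − (-31/10)·(row 2/(1/5)).
Updated z-row coefficients: p: 31/2, q: -7, r: 0, u: 25, s1: 9/2, s2: 0.
The most negative is -7 in column q, so q would enter next.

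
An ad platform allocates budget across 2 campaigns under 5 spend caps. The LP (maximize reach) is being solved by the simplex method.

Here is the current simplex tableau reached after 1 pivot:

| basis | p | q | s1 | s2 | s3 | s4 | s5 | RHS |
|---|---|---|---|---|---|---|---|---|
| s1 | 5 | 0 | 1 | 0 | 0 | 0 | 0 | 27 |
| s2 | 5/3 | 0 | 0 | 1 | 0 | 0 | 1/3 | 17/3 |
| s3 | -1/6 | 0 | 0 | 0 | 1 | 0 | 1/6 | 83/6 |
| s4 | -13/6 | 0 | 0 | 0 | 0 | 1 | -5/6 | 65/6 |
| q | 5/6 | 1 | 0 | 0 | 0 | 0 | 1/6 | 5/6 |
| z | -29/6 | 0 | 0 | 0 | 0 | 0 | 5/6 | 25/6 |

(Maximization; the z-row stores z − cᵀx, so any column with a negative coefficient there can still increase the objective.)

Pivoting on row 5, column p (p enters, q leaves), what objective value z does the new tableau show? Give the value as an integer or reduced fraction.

9

Minimum ratio for p: (5/6)/(5/6) = 1.
z changes by −(z-row coeff of p)·ratio = −(-29/6)·1 = 29/6.
New z = 25/6 + (29/6) = 9.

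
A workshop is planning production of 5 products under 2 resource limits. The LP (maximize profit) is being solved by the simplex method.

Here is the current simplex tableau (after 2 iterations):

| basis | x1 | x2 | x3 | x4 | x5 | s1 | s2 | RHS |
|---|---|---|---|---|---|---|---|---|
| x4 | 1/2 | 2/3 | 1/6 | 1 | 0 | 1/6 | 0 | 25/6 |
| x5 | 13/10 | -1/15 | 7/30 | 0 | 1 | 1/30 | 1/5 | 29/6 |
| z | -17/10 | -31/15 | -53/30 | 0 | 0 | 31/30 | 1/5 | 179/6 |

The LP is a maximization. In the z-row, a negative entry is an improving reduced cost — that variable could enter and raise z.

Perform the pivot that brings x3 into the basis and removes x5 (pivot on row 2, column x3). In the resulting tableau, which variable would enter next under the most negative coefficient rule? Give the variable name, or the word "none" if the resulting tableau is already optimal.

x2

Pivot element 7/30. New z-row = old z-row − (-53/30)·(row 2/(7/30)).
Updated z-row coefficients: x1: 57/7, x2: -18/7, x3: 0, x4: 0, x5: 53/7, s1: 9/7, s2: 12/7.
The most negative is -18/7 in column x2, so x2 would enter next.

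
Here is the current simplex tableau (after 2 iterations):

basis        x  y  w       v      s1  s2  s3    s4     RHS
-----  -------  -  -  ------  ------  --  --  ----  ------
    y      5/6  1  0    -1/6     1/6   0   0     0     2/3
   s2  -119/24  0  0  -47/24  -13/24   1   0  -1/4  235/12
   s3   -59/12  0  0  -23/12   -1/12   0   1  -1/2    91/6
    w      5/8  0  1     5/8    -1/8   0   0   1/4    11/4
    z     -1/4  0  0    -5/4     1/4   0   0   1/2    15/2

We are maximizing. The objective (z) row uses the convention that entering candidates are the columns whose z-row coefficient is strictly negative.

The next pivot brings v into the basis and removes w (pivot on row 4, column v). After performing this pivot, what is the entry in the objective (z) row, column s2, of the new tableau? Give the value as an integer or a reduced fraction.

Pivot element is row 4, column v: 5/8.
Normalize row 4: new (row 4, s2) = 0/(5/8) = 0.
z-row ← z-row − (-5/4)·(new row 4): 0 − (-5/4)·0 = 0.

0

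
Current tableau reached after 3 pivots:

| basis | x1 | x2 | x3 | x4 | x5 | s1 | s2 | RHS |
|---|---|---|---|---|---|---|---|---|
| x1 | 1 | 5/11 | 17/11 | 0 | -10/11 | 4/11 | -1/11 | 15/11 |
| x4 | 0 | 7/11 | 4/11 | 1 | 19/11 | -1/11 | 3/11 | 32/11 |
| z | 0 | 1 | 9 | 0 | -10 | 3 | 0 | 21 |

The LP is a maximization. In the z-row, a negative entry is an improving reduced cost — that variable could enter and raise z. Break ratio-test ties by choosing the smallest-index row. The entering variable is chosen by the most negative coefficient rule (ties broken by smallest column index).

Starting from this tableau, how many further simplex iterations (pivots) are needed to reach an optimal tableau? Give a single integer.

pivot: x5 in, x4 out → z = 719/19
No improving column remains; optimal.

1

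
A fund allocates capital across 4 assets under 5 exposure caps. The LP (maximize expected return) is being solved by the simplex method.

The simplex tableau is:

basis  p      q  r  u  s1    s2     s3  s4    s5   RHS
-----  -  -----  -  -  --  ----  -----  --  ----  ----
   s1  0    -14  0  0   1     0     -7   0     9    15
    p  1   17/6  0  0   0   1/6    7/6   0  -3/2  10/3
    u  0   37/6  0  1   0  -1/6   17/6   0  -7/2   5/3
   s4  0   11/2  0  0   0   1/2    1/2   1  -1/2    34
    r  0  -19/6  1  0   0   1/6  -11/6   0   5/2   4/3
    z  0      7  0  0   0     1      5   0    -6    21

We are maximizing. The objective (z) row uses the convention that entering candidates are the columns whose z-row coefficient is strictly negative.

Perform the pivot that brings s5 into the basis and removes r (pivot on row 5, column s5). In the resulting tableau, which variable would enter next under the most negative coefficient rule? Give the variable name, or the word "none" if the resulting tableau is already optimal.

Pivot element 5/2. New z-row = old z-row − (-6)·(row 5/(5/2)).
Updated z-row coefficients: p: 0, q: -3/5, r: 12/5, u: 0, s1: 0, s2: 7/5, s3: 3/5, s4: 0, s5: 0.
The most negative is -3/5 in column q, so q would enter next.

q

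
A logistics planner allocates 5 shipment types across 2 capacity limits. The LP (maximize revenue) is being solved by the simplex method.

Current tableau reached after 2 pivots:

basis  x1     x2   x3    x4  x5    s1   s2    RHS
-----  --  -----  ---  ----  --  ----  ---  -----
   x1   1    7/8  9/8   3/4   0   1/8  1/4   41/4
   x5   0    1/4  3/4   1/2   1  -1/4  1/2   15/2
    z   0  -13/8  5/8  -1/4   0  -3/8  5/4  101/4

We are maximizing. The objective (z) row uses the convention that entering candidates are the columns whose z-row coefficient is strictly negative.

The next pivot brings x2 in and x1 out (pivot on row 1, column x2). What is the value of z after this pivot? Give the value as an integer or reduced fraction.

310/7

Minimum ratio for x2: (41/4)/(7/8) = 82/7.
z changes by −(z-row coeff of x2)·ratio = −(-13/8)·(82/7) = 533/28.
New z = 101/4 + (533/28) = 310/7.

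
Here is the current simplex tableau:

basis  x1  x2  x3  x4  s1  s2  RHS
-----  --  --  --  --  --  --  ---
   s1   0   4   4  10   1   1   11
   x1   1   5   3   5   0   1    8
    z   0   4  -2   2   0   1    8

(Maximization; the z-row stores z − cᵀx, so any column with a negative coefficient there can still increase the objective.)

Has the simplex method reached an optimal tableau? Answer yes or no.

Column x3 has objective-row coefficient -2, which is negative; an improving pivot exists, so not yet optimal.

no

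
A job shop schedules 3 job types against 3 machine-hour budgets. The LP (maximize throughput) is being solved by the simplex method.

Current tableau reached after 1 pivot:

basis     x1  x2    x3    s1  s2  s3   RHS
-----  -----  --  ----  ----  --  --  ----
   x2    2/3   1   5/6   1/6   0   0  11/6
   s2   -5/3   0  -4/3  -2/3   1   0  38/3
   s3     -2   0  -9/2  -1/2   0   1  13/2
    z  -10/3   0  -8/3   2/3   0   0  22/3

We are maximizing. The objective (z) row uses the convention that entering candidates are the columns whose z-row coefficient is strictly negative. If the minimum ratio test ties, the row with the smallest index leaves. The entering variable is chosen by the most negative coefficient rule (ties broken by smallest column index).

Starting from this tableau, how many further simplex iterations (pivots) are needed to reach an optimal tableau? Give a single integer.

pivot: x1 in, x2 out → z = 33/2
No improving column remains; optimal.

1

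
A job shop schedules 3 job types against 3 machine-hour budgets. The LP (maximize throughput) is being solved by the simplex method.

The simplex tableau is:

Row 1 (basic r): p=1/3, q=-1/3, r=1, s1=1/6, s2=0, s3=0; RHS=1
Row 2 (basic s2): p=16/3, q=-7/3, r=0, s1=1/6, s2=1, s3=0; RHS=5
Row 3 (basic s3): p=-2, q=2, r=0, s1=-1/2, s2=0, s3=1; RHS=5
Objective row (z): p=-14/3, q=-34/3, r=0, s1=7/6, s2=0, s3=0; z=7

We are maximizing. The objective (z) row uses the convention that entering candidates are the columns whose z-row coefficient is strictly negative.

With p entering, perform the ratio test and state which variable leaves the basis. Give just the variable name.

Ratios: row 1 (r): 1/(1/3) = 3; row 2 (s2): 5/(16/3) = 15/16; row 3 (s3): entry -2 ≤ 0, skip.
Minimum ratio 15/16 is in the s2 row, so s2 leaves.

s2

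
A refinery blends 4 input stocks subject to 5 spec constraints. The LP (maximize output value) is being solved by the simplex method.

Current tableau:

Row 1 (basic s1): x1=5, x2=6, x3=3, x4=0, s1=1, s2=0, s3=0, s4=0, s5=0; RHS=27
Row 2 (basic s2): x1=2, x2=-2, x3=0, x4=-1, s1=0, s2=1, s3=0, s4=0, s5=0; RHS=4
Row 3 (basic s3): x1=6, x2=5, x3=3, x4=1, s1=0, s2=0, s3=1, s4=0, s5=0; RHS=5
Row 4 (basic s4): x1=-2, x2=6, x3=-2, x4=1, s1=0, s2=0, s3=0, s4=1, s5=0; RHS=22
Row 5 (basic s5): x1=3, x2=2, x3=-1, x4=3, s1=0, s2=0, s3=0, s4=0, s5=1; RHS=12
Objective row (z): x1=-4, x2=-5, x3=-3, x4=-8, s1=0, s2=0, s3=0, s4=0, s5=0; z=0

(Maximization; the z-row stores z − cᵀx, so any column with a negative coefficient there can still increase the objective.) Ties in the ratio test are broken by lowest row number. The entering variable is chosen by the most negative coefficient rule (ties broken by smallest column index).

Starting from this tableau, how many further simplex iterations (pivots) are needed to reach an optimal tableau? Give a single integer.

pivot: x4 in, s5 out → z = 32
pivot: x3 in, s3 out → z = 337/10
No improving column remains; optimal.

2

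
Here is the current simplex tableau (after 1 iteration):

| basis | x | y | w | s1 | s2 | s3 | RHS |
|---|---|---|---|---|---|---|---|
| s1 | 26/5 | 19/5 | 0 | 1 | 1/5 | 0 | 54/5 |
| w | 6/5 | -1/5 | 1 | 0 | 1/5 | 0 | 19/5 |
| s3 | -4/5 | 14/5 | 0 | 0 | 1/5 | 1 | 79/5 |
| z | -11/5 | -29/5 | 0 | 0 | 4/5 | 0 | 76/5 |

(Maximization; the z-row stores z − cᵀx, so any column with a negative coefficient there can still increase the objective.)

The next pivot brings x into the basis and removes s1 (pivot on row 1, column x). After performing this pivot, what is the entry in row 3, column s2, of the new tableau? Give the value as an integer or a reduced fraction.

Pivot element is row 1, column x: 26/5.
Normalize row 1: new (row 1, s2) = (1/5)/(26/5) = 1/26.
row 3 ← row 3 − (-4/5)·(new row 1): 1/5 − (-4/5)·(1/26) = 3/13.

3/13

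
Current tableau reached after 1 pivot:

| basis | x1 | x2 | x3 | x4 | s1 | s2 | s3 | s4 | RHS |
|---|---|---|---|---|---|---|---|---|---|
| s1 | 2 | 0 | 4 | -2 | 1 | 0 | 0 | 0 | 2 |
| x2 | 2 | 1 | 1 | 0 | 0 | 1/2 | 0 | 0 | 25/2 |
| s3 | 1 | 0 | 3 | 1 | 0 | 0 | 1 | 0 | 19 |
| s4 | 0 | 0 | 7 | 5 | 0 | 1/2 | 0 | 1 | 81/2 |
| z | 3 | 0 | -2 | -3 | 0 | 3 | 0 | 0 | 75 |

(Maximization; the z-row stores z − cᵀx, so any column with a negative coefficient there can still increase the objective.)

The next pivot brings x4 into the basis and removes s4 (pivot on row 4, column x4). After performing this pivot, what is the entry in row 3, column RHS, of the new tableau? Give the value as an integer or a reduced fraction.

109/10

Pivot element is row 4, column x4: 5.
Normalize row 4: new (row 4, RHS) = (81/2)/5 = 81/10.
row 3 ← row 3 − 1·(new row 4): 19 − 1·(81/10) = 109/10.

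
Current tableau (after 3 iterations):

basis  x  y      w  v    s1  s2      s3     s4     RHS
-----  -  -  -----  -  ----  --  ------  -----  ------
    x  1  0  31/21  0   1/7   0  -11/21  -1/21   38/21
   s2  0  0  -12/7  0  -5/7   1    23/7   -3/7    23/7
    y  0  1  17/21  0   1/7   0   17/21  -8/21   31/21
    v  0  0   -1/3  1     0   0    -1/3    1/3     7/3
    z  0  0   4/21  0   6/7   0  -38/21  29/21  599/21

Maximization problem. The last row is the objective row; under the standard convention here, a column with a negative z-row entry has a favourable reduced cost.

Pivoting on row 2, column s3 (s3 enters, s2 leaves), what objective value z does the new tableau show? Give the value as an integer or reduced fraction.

Minimum ratio for s3: (23/7)/(23/7) = 1.
z changes by −(z-row coeff of s3)·ratio = −(-38/21)·1 = 38/21.
New z = 599/21 + (38/21) = 91/3.

91/3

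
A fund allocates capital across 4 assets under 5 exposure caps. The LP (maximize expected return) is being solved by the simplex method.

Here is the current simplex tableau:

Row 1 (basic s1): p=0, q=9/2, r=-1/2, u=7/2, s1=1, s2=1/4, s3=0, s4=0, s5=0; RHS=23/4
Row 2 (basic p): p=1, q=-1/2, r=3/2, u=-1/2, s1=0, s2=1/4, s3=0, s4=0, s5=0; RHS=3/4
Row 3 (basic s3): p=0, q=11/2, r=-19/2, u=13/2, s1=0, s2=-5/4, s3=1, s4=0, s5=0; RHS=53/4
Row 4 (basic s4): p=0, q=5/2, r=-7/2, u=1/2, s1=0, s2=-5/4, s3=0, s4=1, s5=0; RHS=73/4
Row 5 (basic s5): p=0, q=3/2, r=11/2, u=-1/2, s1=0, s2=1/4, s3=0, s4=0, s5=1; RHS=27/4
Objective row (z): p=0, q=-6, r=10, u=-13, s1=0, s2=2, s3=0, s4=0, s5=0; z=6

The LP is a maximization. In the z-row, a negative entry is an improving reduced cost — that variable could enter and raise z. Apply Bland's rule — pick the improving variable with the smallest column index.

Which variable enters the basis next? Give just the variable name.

Objective-row coefficients: p: 0, q: -6, r: 10, u: -13, s1: 0, s2: 2, s3: 0, s4: 0, s5: 0.
Improving columns: q, u. Bland's rule picks the smallest column index → q.

q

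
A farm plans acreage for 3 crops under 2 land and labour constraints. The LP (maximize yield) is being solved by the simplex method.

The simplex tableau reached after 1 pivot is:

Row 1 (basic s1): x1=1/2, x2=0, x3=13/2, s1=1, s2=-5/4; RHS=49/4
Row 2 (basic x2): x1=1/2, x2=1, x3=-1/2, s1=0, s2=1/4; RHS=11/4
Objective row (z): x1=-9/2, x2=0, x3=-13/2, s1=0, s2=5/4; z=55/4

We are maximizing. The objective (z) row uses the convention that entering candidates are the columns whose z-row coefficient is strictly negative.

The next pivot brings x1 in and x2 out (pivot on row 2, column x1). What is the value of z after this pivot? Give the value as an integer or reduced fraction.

Minimum ratio for x1: (11/4)/(1/2) = 11/2.
z changes by −(z-row coeff of x1)·ratio = −(-9/2)·(11/2) = 99/4.
New z = 55/4 + (99/4) = 77/2.

77/2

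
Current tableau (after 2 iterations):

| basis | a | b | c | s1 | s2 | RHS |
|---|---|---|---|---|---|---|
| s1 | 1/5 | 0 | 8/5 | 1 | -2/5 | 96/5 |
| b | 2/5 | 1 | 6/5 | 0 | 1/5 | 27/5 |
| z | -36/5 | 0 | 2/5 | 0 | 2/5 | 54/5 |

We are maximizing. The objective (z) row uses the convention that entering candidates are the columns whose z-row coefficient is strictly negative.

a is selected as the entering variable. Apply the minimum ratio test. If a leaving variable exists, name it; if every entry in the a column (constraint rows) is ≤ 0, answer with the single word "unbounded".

b

Ratios: row 1 (s1): (96/5)/(1/5) = 96; row 2 (b): (27/5)/(2/5) = 27/2.
Minimum ratio is in the b row, so b leaves.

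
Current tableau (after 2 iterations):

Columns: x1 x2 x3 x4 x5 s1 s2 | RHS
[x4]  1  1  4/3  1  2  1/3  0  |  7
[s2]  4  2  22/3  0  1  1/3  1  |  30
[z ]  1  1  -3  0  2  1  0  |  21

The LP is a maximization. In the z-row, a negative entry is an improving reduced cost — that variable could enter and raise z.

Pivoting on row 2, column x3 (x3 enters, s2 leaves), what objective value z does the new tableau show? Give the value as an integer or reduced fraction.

Minimum ratio for x3: 30/(22/3) = 45/11.
z changes by −(z-row coeff of x3)·ratio = −(-3)·(45/11) = 135/11.
New z = 21 + (135/11) = 366/11.

366/11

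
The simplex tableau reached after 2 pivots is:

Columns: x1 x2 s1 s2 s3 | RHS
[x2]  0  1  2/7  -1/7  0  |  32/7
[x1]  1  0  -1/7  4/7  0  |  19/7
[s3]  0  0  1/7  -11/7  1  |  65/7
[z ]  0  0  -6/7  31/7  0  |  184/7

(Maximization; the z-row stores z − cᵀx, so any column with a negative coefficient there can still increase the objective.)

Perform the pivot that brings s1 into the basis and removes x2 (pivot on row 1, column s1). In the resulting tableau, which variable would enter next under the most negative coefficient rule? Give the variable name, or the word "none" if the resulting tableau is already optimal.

none

Pivot element 2/7. New z-row = old z-row − (-6/7)·(row 1/(2/7)).
Updated z-row coefficients: x1: 0, x2: 3, s1: 0, s2: 4, s3: 0.
No coefficient is strictly negative; the tableau after this pivot is optimal.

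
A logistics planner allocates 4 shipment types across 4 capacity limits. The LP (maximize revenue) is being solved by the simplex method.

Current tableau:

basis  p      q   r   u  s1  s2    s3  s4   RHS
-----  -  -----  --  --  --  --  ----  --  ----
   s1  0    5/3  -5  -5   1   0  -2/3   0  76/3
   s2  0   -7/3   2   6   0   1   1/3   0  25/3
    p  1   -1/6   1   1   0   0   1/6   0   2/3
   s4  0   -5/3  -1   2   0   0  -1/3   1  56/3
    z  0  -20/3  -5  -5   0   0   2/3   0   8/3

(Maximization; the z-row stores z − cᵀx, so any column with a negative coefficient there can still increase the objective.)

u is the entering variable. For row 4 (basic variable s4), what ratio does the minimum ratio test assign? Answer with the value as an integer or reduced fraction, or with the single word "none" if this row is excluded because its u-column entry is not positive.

Ratio = RHS / (u entry) = (56/3) / 2 = 28/3.

28/3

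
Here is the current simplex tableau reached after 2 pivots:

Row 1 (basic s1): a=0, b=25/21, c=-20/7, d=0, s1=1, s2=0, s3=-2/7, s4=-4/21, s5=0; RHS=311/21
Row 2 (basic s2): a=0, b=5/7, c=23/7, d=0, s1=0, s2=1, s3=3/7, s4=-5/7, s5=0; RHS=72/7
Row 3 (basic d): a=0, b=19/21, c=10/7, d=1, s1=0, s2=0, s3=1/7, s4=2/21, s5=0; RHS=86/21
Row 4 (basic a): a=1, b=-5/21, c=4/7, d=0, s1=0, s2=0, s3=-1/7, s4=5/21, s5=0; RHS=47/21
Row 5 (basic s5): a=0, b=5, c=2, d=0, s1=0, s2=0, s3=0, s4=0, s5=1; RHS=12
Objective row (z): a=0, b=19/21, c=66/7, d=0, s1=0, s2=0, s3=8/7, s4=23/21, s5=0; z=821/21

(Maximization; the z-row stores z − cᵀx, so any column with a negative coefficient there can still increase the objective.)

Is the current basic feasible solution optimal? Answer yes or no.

No objective-row coefficient is strictly negative, so no entering variable exists; the tableau is optimal.

yes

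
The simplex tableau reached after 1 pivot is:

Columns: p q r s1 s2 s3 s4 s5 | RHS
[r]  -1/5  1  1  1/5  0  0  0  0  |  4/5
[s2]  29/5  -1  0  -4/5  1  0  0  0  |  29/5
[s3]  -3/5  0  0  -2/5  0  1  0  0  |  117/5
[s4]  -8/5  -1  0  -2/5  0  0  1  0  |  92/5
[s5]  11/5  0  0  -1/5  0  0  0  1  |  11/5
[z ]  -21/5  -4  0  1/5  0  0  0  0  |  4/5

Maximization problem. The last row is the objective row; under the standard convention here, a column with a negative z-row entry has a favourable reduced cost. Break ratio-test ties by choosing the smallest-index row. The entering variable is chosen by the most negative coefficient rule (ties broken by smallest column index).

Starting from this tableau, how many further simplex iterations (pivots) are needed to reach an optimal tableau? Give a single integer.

3

pivot: p in, s2 out → z = 5
pivot: q in, s5 out → z = 5
pivot: s2 in, r out → z = 9
No improving column remains; optimal.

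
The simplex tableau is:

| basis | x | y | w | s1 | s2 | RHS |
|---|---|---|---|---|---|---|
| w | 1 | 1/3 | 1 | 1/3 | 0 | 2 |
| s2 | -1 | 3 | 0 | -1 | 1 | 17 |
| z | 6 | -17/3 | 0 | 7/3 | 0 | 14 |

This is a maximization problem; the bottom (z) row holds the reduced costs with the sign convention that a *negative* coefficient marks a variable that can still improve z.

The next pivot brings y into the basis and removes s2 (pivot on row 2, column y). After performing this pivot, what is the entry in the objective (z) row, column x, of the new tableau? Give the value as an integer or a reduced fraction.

Pivot element is row 2, column y: 3.
Normalize row 2: new (row 2, x) = (-1)/3 = -1/3.
z-row ← z-row − (-17/3)·(new row 2): 6 − (-17/3)·(-1/3) = 37/9.

37/9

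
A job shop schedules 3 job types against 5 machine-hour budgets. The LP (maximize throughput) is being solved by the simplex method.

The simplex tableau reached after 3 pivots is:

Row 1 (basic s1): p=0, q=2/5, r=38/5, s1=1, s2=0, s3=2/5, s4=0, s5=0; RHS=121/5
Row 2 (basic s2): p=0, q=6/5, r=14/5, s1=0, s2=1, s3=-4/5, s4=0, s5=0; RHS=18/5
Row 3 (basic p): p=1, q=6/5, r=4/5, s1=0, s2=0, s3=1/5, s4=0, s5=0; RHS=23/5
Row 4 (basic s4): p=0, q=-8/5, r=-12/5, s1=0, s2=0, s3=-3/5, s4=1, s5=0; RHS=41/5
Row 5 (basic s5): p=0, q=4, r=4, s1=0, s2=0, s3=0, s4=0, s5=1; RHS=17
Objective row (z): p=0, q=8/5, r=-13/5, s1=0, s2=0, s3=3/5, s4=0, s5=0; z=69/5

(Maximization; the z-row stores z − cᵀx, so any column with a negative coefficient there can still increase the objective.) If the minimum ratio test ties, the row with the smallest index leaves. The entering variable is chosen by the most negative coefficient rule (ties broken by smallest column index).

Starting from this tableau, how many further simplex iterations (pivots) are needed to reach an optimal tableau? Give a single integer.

pivot: r in, s2 out → z = 120/7
pivot: s3 in, s1 out → z = 323/18
No improving column remains; optimal.

2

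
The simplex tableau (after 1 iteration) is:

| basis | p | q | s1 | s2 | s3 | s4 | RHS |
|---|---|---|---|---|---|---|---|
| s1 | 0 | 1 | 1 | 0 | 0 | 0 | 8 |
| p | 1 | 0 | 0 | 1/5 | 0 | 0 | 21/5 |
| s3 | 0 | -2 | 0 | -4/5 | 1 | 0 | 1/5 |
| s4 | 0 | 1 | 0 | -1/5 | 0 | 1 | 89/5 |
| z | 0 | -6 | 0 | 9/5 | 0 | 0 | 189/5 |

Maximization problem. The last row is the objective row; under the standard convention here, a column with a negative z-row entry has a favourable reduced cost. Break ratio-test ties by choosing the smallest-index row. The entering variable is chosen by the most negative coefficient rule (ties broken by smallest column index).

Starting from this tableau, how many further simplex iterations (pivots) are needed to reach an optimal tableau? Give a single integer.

1

pivot: q in, s1 out → z = 429/5
No improving column remains; optimal.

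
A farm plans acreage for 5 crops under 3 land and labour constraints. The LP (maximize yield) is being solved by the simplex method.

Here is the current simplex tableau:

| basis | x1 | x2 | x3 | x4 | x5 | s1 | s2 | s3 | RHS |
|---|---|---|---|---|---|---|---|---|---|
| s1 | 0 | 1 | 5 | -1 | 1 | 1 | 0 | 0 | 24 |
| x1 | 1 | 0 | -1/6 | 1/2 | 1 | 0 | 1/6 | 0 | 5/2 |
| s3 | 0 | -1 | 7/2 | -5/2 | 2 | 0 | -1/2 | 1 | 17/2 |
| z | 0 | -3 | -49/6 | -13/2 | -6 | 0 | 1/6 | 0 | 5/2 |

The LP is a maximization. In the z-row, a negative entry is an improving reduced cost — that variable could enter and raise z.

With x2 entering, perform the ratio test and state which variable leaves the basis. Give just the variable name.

Ratios: row 1 (s1): 24/1 = 24; row 2 (x1): entry 0 ≤ 0, skip; row 3 (s3): entry -1 ≤ 0, skip.
Minimum ratio 24 is in the s1 row, so s1 leaves.

s1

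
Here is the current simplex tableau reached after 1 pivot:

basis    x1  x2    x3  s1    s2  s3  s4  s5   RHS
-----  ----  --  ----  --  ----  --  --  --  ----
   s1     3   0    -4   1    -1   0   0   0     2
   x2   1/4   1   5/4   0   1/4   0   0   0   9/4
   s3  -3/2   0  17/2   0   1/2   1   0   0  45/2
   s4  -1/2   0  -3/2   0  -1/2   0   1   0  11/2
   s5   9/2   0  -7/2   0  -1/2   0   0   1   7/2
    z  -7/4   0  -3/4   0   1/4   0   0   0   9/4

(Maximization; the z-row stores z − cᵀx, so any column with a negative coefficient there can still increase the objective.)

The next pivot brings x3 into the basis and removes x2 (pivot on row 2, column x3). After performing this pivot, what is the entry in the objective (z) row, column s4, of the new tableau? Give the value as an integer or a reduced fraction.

0

Pivot element is row 2, column x3: 5/4.
Normalize row 2: new (row 2, s4) = 0/(5/4) = 0.
z-row ← z-row − (-3/4)·(new row 2): 0 − (-3/4)·0 = 0.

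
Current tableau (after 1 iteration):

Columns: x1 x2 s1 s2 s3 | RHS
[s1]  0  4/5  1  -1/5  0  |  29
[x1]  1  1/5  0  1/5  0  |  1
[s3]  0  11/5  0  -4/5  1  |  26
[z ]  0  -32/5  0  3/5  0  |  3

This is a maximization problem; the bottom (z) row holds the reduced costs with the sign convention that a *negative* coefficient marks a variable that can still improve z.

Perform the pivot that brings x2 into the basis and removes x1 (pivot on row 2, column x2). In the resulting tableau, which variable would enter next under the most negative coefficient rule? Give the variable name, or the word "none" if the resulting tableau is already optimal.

none

Pivot element 1/5. New z-row = old z-row − (-32/5)·(row 2/(1/5)).
Updated z-row coefficients: x1: 32, x2: 0, s1: 0, s2: 7, s3: 0.
No coefficient is strictly negative; the tableau after this pivot is optimal.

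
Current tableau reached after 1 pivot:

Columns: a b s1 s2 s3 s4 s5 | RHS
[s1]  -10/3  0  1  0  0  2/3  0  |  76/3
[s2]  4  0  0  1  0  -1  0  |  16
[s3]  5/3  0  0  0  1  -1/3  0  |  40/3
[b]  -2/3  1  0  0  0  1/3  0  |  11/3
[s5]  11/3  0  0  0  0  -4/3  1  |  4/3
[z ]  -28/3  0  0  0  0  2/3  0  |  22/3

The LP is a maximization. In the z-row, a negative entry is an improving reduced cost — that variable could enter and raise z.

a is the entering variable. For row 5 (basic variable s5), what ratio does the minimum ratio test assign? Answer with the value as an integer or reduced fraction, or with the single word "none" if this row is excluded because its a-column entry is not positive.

Ratio = RHS / (a entry) = (4/3) / (11/3) = 4/11.

4/11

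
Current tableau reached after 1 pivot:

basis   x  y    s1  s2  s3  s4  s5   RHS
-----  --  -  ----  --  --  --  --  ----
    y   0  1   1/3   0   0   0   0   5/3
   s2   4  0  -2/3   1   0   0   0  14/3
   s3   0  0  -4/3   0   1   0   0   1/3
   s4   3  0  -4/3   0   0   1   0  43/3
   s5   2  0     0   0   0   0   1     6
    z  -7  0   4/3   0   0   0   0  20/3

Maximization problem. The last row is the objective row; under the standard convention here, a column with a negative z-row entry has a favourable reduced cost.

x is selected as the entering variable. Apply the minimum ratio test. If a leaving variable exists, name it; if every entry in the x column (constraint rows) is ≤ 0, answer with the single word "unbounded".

s2

Ratios: row 1 (y): entry 0 ≤ 0, skip; row 2 (s2): (14/3)/4 = 7/6; row 3 (s3): entry 0 ≤ 0, skip; row 4 (s4): (43/3)/3 = 43/9; row 5 (s5): 6/2 = 3.
Minimum ratio is in the s2 row, so s2 leaves.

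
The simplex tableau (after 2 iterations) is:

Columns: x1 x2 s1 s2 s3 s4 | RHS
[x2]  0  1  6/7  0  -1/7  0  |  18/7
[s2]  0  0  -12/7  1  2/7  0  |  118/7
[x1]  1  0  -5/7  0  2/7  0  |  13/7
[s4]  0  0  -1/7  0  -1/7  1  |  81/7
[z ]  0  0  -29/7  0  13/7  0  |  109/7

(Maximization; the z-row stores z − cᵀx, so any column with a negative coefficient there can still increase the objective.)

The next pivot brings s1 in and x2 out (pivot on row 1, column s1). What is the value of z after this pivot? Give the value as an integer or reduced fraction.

28

Minimum ratio for s1: (18/7)/(6/7) = 3.
z changes by −(z-row coeff of s1)·ratio = −(-29/7)·3 = 87/7.
New z = 109/7 + (87/7) = 28.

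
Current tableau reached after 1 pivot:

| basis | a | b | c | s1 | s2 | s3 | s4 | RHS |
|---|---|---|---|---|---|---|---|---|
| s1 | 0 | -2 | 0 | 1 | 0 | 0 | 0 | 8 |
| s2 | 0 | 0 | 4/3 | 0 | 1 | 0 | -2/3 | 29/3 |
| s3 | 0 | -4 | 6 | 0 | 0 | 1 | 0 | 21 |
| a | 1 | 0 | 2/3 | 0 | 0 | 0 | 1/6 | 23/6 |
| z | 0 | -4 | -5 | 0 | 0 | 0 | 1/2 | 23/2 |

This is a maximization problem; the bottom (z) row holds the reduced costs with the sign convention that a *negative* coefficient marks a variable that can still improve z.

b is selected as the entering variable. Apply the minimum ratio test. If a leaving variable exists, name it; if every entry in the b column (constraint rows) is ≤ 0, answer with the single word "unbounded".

b-column entries: row 1: -2, row 2: 0, row 3: -4, row 4: 0. All ≤ 0, so b can increase without bound; the LP is unbounded in this direction.

unbounded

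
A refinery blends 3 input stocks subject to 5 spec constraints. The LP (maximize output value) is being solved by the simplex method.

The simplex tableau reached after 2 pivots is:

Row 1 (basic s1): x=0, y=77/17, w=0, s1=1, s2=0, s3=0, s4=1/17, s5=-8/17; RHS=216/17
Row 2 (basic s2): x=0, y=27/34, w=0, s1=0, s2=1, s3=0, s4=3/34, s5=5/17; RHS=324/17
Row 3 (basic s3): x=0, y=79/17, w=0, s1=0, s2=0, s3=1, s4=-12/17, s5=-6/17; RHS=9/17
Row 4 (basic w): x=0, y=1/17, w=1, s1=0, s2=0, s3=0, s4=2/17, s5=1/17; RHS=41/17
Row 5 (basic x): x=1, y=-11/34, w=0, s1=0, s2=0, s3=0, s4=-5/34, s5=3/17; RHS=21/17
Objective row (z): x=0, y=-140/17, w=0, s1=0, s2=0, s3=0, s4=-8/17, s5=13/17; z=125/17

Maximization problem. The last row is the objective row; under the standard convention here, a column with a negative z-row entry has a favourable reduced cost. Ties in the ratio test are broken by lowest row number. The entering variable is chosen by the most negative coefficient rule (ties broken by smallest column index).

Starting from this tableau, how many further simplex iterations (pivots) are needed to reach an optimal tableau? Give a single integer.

pivot: y in, s3 out → z = 655/79
pivot: s4 in, s1 out → z = 2147/59
pivot: s3 in, w out → z = 337/9
No improving column remains; optimal.

3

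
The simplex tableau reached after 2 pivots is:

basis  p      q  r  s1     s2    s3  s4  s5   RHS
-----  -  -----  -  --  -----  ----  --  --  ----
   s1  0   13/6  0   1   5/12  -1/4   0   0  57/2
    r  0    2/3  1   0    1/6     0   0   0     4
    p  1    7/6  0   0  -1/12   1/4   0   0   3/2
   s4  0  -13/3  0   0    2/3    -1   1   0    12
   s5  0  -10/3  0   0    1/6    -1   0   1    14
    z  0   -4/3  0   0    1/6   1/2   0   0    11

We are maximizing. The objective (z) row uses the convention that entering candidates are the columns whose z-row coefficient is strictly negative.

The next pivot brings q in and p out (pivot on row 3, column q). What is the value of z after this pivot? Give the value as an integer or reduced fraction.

89/7

Minimum ratio for q: (3/2)/(7/6) = 9/7.
z changes by −(z-row coeff of q)·ratio = −(-4/3)·(9/7) = 12/7.
New z = 11 + (12/7) = 89/7.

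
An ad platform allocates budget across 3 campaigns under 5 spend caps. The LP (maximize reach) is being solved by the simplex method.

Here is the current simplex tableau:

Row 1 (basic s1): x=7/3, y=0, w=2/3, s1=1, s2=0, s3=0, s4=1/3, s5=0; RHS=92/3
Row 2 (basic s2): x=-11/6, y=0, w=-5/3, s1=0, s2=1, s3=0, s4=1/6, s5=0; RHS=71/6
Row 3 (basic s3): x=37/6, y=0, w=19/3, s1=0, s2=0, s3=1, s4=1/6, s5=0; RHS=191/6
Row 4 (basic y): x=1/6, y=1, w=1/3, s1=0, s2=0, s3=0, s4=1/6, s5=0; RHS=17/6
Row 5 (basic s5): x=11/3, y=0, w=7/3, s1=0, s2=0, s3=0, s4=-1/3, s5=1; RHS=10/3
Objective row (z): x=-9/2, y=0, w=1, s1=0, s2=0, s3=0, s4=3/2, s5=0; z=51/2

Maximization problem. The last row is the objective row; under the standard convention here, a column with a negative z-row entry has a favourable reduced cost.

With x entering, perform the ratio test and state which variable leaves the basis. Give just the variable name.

s5

Ratios: row 1 (s1): (92/3)/(7/3) = 92/7; row 2 (s2): entry -11/6 ≤ 0, skip; row 3 (s3): (191/6)/(37/6) = 191/37; row 4 (y): (17/6)/(1/6) = 17; row 5 (s5): (10/3)/(11/3) = 10/11.
Minimum ratio 10/11 is in the s5 row, so s5 leaves.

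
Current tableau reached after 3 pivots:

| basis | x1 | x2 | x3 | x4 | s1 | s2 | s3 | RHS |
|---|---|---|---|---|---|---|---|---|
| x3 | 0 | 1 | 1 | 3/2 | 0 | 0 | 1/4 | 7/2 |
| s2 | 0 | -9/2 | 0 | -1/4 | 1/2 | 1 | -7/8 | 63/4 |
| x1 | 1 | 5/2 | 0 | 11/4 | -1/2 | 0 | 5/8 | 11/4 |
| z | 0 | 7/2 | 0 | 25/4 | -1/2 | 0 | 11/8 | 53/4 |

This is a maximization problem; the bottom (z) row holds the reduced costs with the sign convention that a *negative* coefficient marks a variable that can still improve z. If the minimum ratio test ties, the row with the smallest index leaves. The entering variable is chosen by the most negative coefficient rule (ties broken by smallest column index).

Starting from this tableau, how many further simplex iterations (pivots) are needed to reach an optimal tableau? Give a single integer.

pivot: s1 in, s2 out → z = 29
pivot: x2 in, x3 out → z = 65/2
No improving column remains; optimal.

2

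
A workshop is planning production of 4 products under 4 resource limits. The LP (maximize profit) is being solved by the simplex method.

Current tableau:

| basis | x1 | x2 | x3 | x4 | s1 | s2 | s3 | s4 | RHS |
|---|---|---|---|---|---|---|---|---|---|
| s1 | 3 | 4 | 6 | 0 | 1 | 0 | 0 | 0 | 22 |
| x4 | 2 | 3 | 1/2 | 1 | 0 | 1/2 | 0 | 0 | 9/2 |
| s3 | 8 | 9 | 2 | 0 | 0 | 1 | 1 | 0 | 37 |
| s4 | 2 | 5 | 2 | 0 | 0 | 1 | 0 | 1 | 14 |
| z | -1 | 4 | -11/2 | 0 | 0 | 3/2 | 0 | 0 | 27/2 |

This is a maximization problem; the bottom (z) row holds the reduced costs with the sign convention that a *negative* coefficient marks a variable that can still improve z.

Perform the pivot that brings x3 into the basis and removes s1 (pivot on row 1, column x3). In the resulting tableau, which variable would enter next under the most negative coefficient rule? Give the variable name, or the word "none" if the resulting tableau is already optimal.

none

Pivot element 6. New z-row = old z-row − (-11/2)·(row 1/6).
Updated z-row coefficients: x1: 7/4, x2: 23/3, x3: 0, x4: 0, s1: 11/12, s2: 3/2, s3: 0, s4: 0.
No coefficient is strictly negative; the tableau after this pivot is optimal.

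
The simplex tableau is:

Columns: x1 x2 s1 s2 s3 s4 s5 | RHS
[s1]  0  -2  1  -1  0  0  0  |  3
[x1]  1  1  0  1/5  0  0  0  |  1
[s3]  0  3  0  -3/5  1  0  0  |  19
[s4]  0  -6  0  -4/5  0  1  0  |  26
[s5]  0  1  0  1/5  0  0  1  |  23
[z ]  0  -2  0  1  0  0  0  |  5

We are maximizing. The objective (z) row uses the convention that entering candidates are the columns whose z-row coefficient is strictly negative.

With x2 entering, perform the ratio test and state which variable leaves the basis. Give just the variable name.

Ratios: row 1 (s1): entry -2 ≤ 0, skip; row 2 (x1): 1/1 = 1; row 3 (s3): 19/3 = 19/3; row 4 (s4): entry -6 ≤ 0, skip; row 5 (s5): 23/1 = 23.
Minimum ratio 1 is in the x1 row, so x1 leaves.

x1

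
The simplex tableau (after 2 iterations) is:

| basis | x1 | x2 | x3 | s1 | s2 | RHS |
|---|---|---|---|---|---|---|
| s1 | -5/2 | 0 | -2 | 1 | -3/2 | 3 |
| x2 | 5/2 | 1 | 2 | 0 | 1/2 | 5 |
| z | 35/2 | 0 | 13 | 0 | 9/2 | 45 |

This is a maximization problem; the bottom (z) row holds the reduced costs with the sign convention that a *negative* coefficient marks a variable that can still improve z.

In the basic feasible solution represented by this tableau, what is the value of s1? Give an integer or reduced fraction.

s1 is basic (row 1); its value is the RHS of that row: 3.

3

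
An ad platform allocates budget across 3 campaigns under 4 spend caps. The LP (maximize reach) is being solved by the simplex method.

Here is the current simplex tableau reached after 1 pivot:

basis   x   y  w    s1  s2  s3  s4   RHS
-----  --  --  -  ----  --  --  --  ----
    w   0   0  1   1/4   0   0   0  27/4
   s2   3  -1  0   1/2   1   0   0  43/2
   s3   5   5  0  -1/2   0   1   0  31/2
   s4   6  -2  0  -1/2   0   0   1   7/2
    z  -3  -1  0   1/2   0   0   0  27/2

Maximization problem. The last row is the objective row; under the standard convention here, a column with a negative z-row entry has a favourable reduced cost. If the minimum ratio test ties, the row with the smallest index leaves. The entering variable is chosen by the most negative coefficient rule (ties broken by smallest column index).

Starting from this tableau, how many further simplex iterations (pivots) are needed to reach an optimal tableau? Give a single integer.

2

pivot: x in, s4 out → z = 61/4
pivot: y in, s3 out → z = 761/40
No improving column remains; optimal.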